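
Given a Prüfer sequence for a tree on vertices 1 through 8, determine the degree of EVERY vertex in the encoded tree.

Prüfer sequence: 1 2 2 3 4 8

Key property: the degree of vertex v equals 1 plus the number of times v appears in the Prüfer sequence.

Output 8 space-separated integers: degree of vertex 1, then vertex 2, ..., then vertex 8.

p_1 = 1: count[1] becomes 1
p_2 = 2: count[2] becomes 1
p_3 = 2: count[2] becomes 2
p_4 = 3: count[3] becomes 1
p_5 = 4: count[4] becomes 1
p_6 = 8: count[8] becomes 1
Degrees (1 + count): deg[1]=1+1=2, deg[2]=1+2=3, deg[3]=1+1=2, deg[4]=1+1=2, deg[5]=1+0=1, deg[6]=1+0=1, deg[7]=1+0=1, deg[8]=1+1=2

Answer: 2 3 2 2 1 1 1 2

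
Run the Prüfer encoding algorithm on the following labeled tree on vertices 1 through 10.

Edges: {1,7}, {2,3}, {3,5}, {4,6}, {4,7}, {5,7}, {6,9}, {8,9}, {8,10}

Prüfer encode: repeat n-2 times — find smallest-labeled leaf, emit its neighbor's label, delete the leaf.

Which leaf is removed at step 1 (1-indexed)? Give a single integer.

Answer: 1

Derivation:
Step 1: current leaves = {1,2,10}. Remove leaf 1 (neighbor: 7).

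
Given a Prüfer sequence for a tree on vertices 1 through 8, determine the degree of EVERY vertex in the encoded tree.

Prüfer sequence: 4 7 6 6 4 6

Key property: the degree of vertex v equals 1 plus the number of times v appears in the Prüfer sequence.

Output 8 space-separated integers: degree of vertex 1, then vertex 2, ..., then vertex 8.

Answer: 1 1 1 3 1 4 2 1

Derivation:
p_1 = 4: count[4] becomes 1
p_2 = 7: count[7] becomes 1
p_3 = 6: count[6] becomes 1
p_4 = 6: count[6] becomes 2
p_5 = 4: count[4] becomes 2
p_6 = 6: count[6] becomes 3
Degrees (1 + count): deg[1]=1+0=1, deg[2]=1+0=1, deg[3]=1+0=1, deg[4]=1+2=3, deg[5]=1+0=1, deg[6]=1+3=4, deg[7]=1+1=2, deg[8]=1+0=1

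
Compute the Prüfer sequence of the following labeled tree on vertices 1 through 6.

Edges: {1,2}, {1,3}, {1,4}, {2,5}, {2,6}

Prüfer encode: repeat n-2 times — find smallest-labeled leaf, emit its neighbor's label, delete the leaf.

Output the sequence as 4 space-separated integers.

Answer: 1 1 2 2

Derivation:
Step 1: leaves = {3,4,5,6}. Remove smallest leaf 3, emit neighbor 1.
Step 2: leaves = {4,5,6}. Remove smallest leaf 4, emit neighbor 1.
Step 3: leaves = {1,5,6}. Remove smallest leaf 1, emit neighbor 2.
Step 4: leaves = {5,6}. Remove smallest leaf 5, emit neighbor 2.
Done: 2 vertices remain (2, 6). Sequence = [1 1 2 2]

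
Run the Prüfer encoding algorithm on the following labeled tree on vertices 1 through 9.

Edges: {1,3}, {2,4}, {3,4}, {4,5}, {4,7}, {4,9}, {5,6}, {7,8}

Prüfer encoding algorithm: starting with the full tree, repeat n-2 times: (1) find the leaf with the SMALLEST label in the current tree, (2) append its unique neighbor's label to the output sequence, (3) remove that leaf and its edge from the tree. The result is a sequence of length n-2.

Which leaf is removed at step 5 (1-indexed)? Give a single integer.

Step 1: current leaves = {1,2,6,8,9}. Remove leaf 1 (neighbor: 3).
Step 2: current leaves = {2,3,6,8,9}. Remove leaf 2 (neighbor: 4).
Step 3: current leaves = {3,6,8,9}. Remove leaf 3 (neighbor: 4).
Step 4: current leaves = {6,8,9}. Remove leaf 6 (neighbor: 5).
Step 5: current leaves = {5,8,9}. Remove leaf 5 (neighbor: 4).

Answer: 5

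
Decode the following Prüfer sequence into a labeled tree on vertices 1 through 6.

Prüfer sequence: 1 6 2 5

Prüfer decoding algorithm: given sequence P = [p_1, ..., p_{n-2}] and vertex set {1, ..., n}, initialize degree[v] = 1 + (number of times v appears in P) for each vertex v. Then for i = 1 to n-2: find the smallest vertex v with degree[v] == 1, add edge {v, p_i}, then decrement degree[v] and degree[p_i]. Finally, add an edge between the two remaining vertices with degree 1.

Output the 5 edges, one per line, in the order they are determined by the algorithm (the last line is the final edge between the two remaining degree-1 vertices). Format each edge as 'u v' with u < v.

Answer: 1 3
1 6
2 4
2 5
5 6

Derivation:
Initial degrees: {1:2, 2:2, 3:1, 4:1, 5:2, 6:2}
Step 1: smallest deg-1 vertex = 3, p_1 = 1. Add edge {1,3}. Now deg[3]=0, deg[1]=1.
Step 2: smallest deg-1 vertex = 1, p_2 = 6. Add edge {1,6}. Now deg[1]=0, deg[6]=1.
Step 3: smallest deg-1 vertex = 4, p_3 = 2. Add edge {2,4}. Now deg[4]=0, deg[2]=1.
Step 4: smallest deg-1 vertex = 2, p_4 = 5. Add edge {2,5}. Now deg[2]=0, deg[5]=1.
Final: two remaining deg-1 vertices are 5, 6. Add edge {5,6}.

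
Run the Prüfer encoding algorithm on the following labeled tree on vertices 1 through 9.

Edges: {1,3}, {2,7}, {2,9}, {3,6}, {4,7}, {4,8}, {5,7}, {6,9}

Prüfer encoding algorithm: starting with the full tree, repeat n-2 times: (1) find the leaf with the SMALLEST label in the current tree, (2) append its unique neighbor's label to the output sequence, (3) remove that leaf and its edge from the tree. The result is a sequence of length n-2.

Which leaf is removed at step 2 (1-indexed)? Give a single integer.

Answer: 3

Derivation:
Step 1: current leaves = {1,5,8}. Remove leaf 1 (neighbor: 3).
Step 2: current leaves = {3,5,8}. Remove leaf 3 (neighbor: 6).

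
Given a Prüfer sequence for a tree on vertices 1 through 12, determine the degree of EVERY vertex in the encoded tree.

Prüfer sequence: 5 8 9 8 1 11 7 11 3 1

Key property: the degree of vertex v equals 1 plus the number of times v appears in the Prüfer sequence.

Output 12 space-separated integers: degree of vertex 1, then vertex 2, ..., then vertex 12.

p_1 = 5: count[5] becomes 1
p_2 = 8: count[8] becomes 1
p_3 = 9: count[9] becomes 1
p_4 = 8: count[8] becomes 2
p_5 = 1: count[1] becomes 1
p_6 = 11: count[11] becomes 1
p_7 = 7: count[7] becomes 1
p_8 = 11: count[11] becomes 2
p_9 = 3: count[3] becomes 1
p_10 = 1: count[1] becomes 2
Degrees (1 + count): deg[1]=1+2=3, deg[2]=1+0=1, deg[3]=1+1=2, deg[4]=1+0=1, deg[5]=1+1=2, deg[6]=1+0=1, deg[7]=1+1=2, deg[8]=1+2=3, deg[9]=1+1=2, deg[10]=1+0=1, deg[11]=1+2=3, deg[12]=1+0=1

Answer: 3 1 2 1 2 1 2 3 2 1 3 1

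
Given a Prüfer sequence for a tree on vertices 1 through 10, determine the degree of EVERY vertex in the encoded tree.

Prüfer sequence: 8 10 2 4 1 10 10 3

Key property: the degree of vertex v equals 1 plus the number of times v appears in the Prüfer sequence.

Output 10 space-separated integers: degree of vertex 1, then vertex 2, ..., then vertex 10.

p_1 = 8: count[8] becomes 1
p_2 = 10: count[10] becomes 1
p_3 = 2: count[2] becomes 1
p_4 = 4: count[4] becomes 1
p_5 = 1: count[1] becomes 1
p_6 = 10: count[10] becomes 2
p_7 = 10: count[10] becomes 3
p_8 = 3: count[3] becomes 1
Degrees (1 + count): deg[1]=1+1=2, deg[2]=1+1=2, deg[3]=1+1=2, deg[4]=1+1=2, deg[5]=1+0=1, deg[6]=1+0=1, deg[7]=1+0=1, deg[8]=1+1=2, deg[9]=1+0=1, deg[10]=1+3=4

Answer: 2 2 2 2 1 1 1 2 1 4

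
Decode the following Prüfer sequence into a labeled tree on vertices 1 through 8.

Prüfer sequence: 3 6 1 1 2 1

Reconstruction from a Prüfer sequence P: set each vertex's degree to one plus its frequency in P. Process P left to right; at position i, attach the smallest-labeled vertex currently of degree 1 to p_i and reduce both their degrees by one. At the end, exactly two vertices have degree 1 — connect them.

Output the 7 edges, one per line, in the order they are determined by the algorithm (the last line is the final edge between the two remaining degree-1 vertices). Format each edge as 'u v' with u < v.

Answer: 3 4
3 6
1 5
1 6
2 7
1 2
1 8

Derivation:
Initial degrees: {1:4, 2:2, 3:2, 4:1, 5:1, 6:2, 7:1, 8:1}
Step 1: smallest deg-1 vertex = 4, p_1 = 3. Add edge {3,4}. Now deg[4]=0, deg[3]=1.
Step 2: smallest deg-1 vertex = 3, p_2 = 6. Add edge {3,6}. Now deg[3]=0, deg[6]=1.
Step 3: smallest deg-1 vertex = 5, p_3 = 1. Add edge {1,5}. Now deg[5]=0, deg[1]=3.
Step 4: smallest deg-1 vertex = 6, p_4 = 1. Add edge {1,6}. Now deg[6]=0, deg[1]=2.
Step 5: smallest deg-1 vertex = 7, p_5 = 2. Add edge {2,7}. Now deg[7]=0, deg[2]=1.
Step 6: smallest deg-1 vertex = 2, p_6 = 1. Add edge {1,2}. Now deg[2]=0, deg[1]=1.
Final: two remaining deg-1 vertices are 1, 8. Add edge {1,8}.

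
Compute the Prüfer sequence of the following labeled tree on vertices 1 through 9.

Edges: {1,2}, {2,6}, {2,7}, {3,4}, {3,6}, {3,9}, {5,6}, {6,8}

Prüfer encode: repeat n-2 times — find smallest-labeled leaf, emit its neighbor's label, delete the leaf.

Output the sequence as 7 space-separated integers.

Step 1: leaves = {1,4,5,7,8,9}. Remove smallest leaf 1, emit neighbor 2.
Step 2: leaves = {4,5,7,8,9}. Remove smallest leaf 4, emit neighbor 3.
Step 3: leaves = {5,7,8,9}. Remove smallest leaf 5, emit neighbor 6.
Step 4: leaves = {7,8,9}. Remove smallest leaf 7, emit neighbor 2.
Step 5: leaves = {2,8,9}. Remove smallest leaf 2, emit neighbor 6.
Step 6: leaves = {8,9}. Remove smallest leaf 8, emit neighbor 6.
Step 7: leaves = {6,9}. Remove smallest leaf 6, emit neighbor 3.
Done: 2 vertices remain (3, 9). Sequence = [2 3 6 2 6 6 3]

Answer: 2 3 6 2 6 6 3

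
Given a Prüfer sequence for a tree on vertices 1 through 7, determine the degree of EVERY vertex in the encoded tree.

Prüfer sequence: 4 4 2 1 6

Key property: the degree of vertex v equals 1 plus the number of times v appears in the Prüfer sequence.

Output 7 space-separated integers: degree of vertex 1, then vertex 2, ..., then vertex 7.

Answer: 2 2 1 3 1 2 1

Derivation:
p_1 = 4: count[4] becomes 1
p_2 = 4: count[4] becomes 2
p_3 = 2: count[2] becomes 1
p_4 = 1: count[1] becomes 1
p_5 = 6: count[6] becomes 1
Degrees (1 + count): deg[1]=1+1=2, deg[2]=1+1=2, deg[3]=1+0=1, deg[4]=1+2=3, deg[5]=1+0=1, deg[6]=1+1=2, deg[7]=1+0=1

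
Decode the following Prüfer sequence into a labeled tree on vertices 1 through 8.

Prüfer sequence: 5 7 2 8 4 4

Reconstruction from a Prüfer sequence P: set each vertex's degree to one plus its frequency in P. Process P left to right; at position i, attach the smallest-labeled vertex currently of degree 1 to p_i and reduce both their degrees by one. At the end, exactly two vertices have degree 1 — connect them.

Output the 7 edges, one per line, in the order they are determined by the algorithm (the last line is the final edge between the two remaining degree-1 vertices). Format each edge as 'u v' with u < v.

Initial degrees: {1:1, 2:2, 3:1, 4:3, 5:2, 6:1, 7:2, 8:2}
Step 1: smallest deg-1 vertex = 1, p_1 = 5. Add edge {1,5}. Now deg[1]=0, deg[5]=1.
Step 2: smallest deg-1 vertex = 3, p_2 = 7. Add edge {3,7}. Now deg[3]=0, deg[7]=1.
Step 3: smallest deg-1 vertex = 5, p_3 = 2. Add edge {2,5}. Now deg[5]=0, deg[2]=1.
Step 4: smallest deg-1 vertex = 2, p_4 = 8. Add edge {2,8}. Now deg[2]=0, deg[8]=1.
Step 5: smallest deg-1 vertex = 6, p_5 = 4. Add edge {4,6}. Now deg[6]=0, deg[4]=2.
Step 6: smallest deg-1 vertex = 7, p_6 = 4. Add edge {4,7}. Now deg[7]=0, deg[4]=1.
Final: two remaining deg-1 vertices are 4, 8. Add edge {4,8}.

Answer: 1 5
3 7
2 5
2 8
4 6
4 7
4 8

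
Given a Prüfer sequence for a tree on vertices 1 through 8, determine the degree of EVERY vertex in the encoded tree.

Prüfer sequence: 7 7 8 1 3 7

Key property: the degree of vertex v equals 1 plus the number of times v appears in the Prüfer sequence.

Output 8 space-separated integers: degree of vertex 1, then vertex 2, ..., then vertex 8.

Answer: 2 1 2 1 1 1 4 2

Derivation:
p_1 = 7: count[7] becomes 1
p_2 = 7: count[7] becomes 2
p_3 = 8: count[8] becomes 1
p_4 = 1: count[1] becomes 1
p_5 = 3: count[3] becomes 1
p_6 = 7: count[7] becomes 3
Degrees (1 + count): deg[1]=1+1=2, deg[2]=1+0=1, deg[3]=1+1=2, deg[4]=1+0=1, deg[5]=1+0=1, deg[6]=1+0=1, deg[7]=1+3=4, deg[8]=1+1=2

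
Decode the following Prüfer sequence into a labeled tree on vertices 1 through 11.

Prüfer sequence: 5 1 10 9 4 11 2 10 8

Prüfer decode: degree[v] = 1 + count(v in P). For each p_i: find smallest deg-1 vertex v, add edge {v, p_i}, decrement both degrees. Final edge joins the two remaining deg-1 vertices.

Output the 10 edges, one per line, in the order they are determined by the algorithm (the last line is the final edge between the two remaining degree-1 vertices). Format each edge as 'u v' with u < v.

Answer: 3 5
1 5
1 10
6 9
4 7
4 11
2 9
2 10
8 10
8 11

Derivation:
Initial degrees: {1:2, 2:2, 3:1, 4:2, 5:2, 6:1, 7:1, 8:2, 9:2, 10:3, 11:2}
Step 1: smallest deg-1 vertex = 3, p_1 = 5. Add edge {3,5}. Now deg[3]=0, deg[5]=1.
Step 2: smallest deg-1 vertex = 5, p_2 = 1. Add edge {1,5}. Now deg[5]=0, deg[1]=1.
Step 3: smallest deg-1 vertex = 1, p_3 = 10. Add edge {1,10}. Now deg[1]=0, deg[10]=2.
Step 4: smallest deg-1 vertex = 6, p_4 = 9. Add edge {6,9}. Now deg[6]=0, deg[9]=1.
Step 5: smallest deg-1 vertex = 7, p_5 = 4. Add edge {4,7}. Now deg[7]=0, deg[4]=1.
Step 6: smallest deg-1 vertex = 4, p_6 = 11. Add edge {4,11}. Now deg[4]=0, deg[11]=1.
Step 7: smallest deg-1 vertex = 9, p_7 = 2. Add edge {2,9}. Now deg[9]=0, deg[2]=1.
Step 8: smallest deg-1 vertex = 2, p_8 = 10. Add edge {2,10}. Now deg[2]=0, deg[10]=1.
Step 9: smallest deg-1 vertex = 10, p_9 = 8. Add edge {8,10}. Now deg[10]=0, deg[8]=1.
Final: two remaining deg-1 vertices are 8, 11. Add edge {8,11}.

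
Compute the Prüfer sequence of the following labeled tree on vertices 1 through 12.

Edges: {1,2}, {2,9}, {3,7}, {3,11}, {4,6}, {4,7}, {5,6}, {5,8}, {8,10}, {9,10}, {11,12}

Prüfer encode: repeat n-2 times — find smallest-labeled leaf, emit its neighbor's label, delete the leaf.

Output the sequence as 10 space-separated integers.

Answer: 2 9 10 8 5 6 4 7 3 11

Derivation:
Step 1: leaves = {1,12}. Remove smallest leaf 1, emit neighbor 2.
Step 2: leaves = {2,12}. Remove smallest leaf 2, emit neighbor 9.
Step 3: leaves = {9,12}. Remove smallest leaf 9, emit neighbor 10.
Step 4: leaves = {10,12}. Remove smallest leaf 10, emit neighbor 8.
Step 5: leaves = {8,12}. Remove smallest leaf 8, emit neighbor 5.
Step 6: leaves = {5,12}. Remove smallest leaf 5, emit neighbor 6.
Step 7: leaves = {6,12}. Remove smallest leaf 6, emit neighbor 4.
Step 8: leaves = {4,12}. Remove smallest leaf 4, emit neighbor 7.
Step 9: leaves = {7,12}. Remove smallest leaf 7, emit neighbor 3.
Step 10: leaves = {3,12}. Remove smallest leaf 3, emit neighbor 11.
Done: 2 vertices remain (11, 12). Sequence = [2 9 10 8 5 6 4 7 3 11]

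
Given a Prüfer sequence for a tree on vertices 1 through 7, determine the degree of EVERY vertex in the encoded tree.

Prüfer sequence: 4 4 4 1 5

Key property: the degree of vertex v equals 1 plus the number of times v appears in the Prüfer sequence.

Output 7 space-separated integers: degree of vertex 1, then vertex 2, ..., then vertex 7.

p_1 = 4: count[4] becomes 1
p_2 = 4: count[4] becomes 2
p_3 = 4: count[4] becomes 3
p_4 = 1: count[1] becomes 1
p_5 = 5: count[5] becomes 1
Degrees (1 + count): deg[1]=1+1=2, deg[2]=1+0=1, deg[3]=1+0=1, deg[4]=1+3=4, deg[5]=1+1=2, deg[6]=1+0=1, deg[7]=1+0=1

Answer: 2 1 1 4 2 1 1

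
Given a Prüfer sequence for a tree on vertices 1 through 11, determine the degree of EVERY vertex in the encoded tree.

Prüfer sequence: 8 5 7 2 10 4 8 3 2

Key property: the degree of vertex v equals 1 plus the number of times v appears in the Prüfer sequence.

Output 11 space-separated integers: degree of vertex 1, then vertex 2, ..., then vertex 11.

p_1 = 8: count[8] becomes 1
p_2 = 5: count[5] becomes 1
p_3 = 7: count[7] becomes 1
p_4 = 2: count[2] becomes 1
p_5 = 10: count[10] becomes 1
p_6 = 4: count[4] becomes 1
p_7 = 8: count[8] becomes 2
p_8 = 3: count[3] becomes 1
p_9 = 2: count[2] becomes 2
Degrees (1 + count): deg[1]=1+0=1, deg[2]=1+2=3, deg[3]=1+1=2, deg[4]=1+1=2, deg[5]=1+1=2, deg[6]=1+0=1, deg[7]=1+1=2, deg[8]=1+2=3, deg[9]=1+0=1, deg[10]=1+1=2, deg[11]=1+0=1

Answer: 1 3 2 2 2 1 2 3 1 2 1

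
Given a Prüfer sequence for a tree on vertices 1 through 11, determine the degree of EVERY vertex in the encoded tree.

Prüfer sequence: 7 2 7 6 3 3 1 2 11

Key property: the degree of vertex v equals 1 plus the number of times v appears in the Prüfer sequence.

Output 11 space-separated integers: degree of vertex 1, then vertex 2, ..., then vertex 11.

Answer: 2 3 3 1 1 2 3 1 1 1 2

Derivation:
p_1 = 7: count[7] becomes 1
p_2 = 2: count[2] becomes 1
p_3 = 7: count[7] becomes 2
p_4 = 6: count[6] becomes 1
p_5 = 3: count[3] becomes 1
p_6 = 3: count[3] becomes 2
p_7 = 1: count[1] becomes 1
p_8 = 2: count[2] becomes 2
p_9 = 11: count[11] becomes 1
Degrees (1 + count): deg[1]=1+1=2, deg[2]=1+2=3, deg[3]=1+2=3, deg[4]=1+0=1, deg[5]=1+0=1, deg[6]=1+1=2, deg[7]=1+2=3, deg[8]=1+0=1, deg[9]=1+0=1, deg[10]=1+0=1, deg[11]=1+1=2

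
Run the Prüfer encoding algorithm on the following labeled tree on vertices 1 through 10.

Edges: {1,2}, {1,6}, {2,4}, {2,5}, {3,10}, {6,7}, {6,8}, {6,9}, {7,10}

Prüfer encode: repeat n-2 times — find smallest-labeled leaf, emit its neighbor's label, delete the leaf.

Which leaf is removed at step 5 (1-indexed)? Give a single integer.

Step 1: current leaves = {3,4,5,8,9}. Remove leaf 3 (neighbor: 10).
Step 2: current leaves = {4,5,8,9,10}. Remove leaf 4 (neighbor: 2).
Step 3: current leaves = {5,8,9,10}. Remove leaf 5 (neighbor: 2).
Step 4: current leaves = {2,8,9,10}. Remove leaf 2 (neighbor: 1).
Step 5: current leaves = {1,8,9,10}. Remove leaf 1 (neighbor: 6).

Answer: 1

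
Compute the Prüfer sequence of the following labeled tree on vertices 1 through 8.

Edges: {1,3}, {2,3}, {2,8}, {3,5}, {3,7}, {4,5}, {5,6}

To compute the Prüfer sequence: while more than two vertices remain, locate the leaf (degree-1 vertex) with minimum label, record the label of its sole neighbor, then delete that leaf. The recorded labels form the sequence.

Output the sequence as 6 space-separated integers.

Step 1: leaves = {1,4,6,7,8}. Remove smallest leaf 1, emit neighbor 3.
Step 2: leaves = {4,6,7,8}. Remove smallest leaf 4, emit neighbor 5.
Step 3: leaves = {6,7,8}. Remove smallest leaf 6, emit neighbor 5.
Step 4: leaves = {5,7,8}. Remove smallest leaf 5, emit neighbor 3.
Step 5: leaves = {7,8}. Remove smallest leaf 7, emit neighbor 3.
Step 6: leaves = {3,8}. Remove smallest leaf 3, emit neighbor 2.
Done: 2 vertices remain (2, 8). Sequence = [3 5 5 3 3 2]

Answer: 3 5 5 3 3 2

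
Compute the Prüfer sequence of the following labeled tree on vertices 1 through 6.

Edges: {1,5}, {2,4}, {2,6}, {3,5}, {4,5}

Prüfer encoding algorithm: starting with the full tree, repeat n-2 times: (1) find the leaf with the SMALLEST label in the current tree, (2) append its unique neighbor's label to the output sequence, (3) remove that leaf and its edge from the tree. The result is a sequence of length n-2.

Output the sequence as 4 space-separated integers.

Step 1: leaves = {1,3,6}. Remove smallest leaf 1, emit neighbor 5.
Step 2: leaves = {3,6}. Remove smallest leaf 3, emit neighbor 5.
Step 3: leaves = {5,6}. Remove smallest leaf 5, emit neighbor 4.
Step 4: leaves = {4,6}. Remove smallest leaf 4, emit neighbor 2.
Done: 2 vertices remain (2, 6). Sequence = [5 5 4 2]

Answer: 5 5 4 2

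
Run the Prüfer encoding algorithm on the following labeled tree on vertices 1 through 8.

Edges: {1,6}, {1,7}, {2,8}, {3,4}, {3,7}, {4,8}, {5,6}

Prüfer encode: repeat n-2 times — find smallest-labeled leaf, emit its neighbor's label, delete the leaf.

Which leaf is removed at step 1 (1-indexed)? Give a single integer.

Answer: 2

Derivation:
Step 1: current leaves = {2,5}. Remove leaf 2 (neighbor: 8).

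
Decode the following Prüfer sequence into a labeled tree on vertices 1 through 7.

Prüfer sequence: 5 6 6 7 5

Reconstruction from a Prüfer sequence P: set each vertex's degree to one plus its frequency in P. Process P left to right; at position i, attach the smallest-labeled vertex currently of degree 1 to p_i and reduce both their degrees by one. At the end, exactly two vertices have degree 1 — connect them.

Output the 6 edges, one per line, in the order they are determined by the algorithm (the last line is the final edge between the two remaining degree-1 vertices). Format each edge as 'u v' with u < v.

Initial degrees: {1:1, 2:1, 3:1, 4:1, 5:3, 6:3, 7:2}
Step 1: smallest deg-1 vertex = 1, p_1 = 5. Add edge {1,5}. Now deg[1]=0, deg[5]=2.
Step 2: smallest deg-1 vertex = 2, p_2 = 6. Add edge {2,6}. Now deg[2]=0, deg[6]=2.
Step 3: smallest deg-1 vertex = 3, p_3 = 6. Add edge {3,6}. Now deg[3]=0, deg[6]=1.
Step 4: smallest deg-1 vertex = 4, p_4 = 7. Add edge {4,7}. Now deg[4]=0, deg[7]=1.
Step 5: smallest deg-1 vertex = 6, p_5 = 5. Add edge {5,6}. Now deg[6]=0, deg[5]=1.
Final: two remaining deg-1 vertices are 5, 7. Add edge {5,7}.

Answer: 1 5
2 6
3 6
4 7
5 6
5 7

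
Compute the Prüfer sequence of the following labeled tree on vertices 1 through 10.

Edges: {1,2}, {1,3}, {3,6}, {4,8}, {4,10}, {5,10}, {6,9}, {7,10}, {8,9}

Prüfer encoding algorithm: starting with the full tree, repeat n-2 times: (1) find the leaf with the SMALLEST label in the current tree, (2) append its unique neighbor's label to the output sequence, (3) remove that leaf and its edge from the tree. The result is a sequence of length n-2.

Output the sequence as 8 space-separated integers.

Answer: 1 3 6 10 9 10 8 4

Derivation:
Step 1: leaves = {2,5,7}. Remove smallest leaf 2, emit neighbor 1.
Step 2: leaves = {1,5,7}. Remove smallest leaf 1, emit neighbor 3.
Step 3: leaves = {3,5,7}. Remove smallest leaf 3, emit neighbor 6.
Step 4: leaves = {5,6,7}. Remove smallest leaf 5, emit neighbor 10.
Step 5: leaves = {6,7}. Remove smallest leaf 6, emit neighbor 9.
Step 6: leaves = {7,9}. Remove smallest leaf 7, emit neighbor 10.
Step 7: leaves = {9,10}. Remove smallest leaf 9, emit neighbor 8.
Step 8: leaves = {8,10}. Remove smallest leaf 8, emit neighbor 4.
Done: 2 vertices remain (4, 10). Sequence = [1 3 6 10 9 10 8 4]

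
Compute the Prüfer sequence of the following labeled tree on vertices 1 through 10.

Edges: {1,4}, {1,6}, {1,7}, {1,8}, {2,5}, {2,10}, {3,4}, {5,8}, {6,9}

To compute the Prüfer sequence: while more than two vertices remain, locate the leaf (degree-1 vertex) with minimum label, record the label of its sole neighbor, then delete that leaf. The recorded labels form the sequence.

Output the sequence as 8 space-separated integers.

Step 1: leaves = {3,7,9,10}. Remove smallest leaf 3, emit neighbor 4.
Step 2: leaves = {4,7,9,10}. Remove smallest leaf 4, emit neighbor 1.
Step 3: leaves = {7,9,10}. Remove smallest leaf 7, emit neighbor 1.
Step 4: leaves = {9,10}. Remove smallest leaf 9, emit neighbor 6.
Step 5: leaves = {6,10}. Remove smallest leaf 6, emit neighbor 1.
Step 6: leaves = {1,10}. Remove smallest leaf 1, emit neighbor 8.
Step 7: leaves = {8,10}. Remove smallest leaf 8, emit neighbor 5.
Step 8: leaves = {5,10}. Remove smallest leaf 5, emit neighbor 2.
Done: 2 vertices remain (2, 10). Sequence = [4 1 1 6 1 8 5 2]

Answer: 4 1 1 6 1 8 5 2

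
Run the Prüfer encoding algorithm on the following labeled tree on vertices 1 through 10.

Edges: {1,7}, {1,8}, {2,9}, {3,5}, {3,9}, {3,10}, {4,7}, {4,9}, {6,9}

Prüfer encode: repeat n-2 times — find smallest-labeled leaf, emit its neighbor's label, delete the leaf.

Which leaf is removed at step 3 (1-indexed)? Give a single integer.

Answer: 6

Derivation:
Step 1: current leaves = {2,5,6,8,10}. Remove leaf 2 (neighbor: 9).
Step 2: current leaves = {5,6,8,10}. Remove leaf 5 (neighbor: 3).
Step 3: current leaves = {6,8,10}. Remove leaf 6 (neighbor: 9).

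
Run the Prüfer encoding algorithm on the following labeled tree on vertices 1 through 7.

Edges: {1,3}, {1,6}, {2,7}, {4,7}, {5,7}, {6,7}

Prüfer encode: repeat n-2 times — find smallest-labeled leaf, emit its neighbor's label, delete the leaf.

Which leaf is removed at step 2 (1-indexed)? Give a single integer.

Step 1: current leaves = {2,3,4,5}. Remove leaf 2 (neighbor: 7).
Step 2: current leaves = {3,4,5}. Remove leaf 3 (neighbor: 1).

Answer: 3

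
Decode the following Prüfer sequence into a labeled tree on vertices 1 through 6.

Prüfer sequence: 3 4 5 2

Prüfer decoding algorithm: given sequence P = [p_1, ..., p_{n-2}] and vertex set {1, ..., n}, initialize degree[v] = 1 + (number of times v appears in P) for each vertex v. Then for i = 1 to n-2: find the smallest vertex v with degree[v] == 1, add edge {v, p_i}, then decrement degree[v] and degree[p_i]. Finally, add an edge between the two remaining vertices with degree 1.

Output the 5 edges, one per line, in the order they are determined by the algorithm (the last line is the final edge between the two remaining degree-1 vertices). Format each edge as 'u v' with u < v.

Initial degrees: {1:1, 2:2, 3:2, 4:2, 5:2, 6:1}
Step 1: smallest deg-1 vertex = 1, p_1 = 3. Add edge {1,3}. Now deg[1]=0, deg[3]=1.
Step 2: smallest deg-1 vertex = 3, p_2 = 4. Add edge {3,4}. Now deg[3]=0, deg[4]=1.
Step 3: smallest deg-1 vertex = 4, p_3 = 5. Add edge {4,5}. Now deg[4]=0, deg[5]=1.
Step 4: smallest deg-1 vertex = 5, p_4 = 2. Add edge {2,5}. Now deg[5]=0, deg[2]=1.
Final: two remaining deg-1 vertices are 2, 6. Add edge {2,6}.

Answer: 1 3
3 4
4 5
2 5
2 6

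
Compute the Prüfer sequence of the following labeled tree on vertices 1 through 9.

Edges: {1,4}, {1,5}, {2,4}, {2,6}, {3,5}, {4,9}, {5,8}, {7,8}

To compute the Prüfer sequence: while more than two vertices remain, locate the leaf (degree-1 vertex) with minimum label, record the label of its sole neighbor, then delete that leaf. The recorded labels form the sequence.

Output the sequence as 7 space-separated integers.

Step 1: leaves = {3,6,7,9}. Remove smallest leaf 3, emit neighbor 5.
Step 2: leaves = {6,7,9}. Remove smallest leaf 6, emit neighbor 2.
Step 3: leaves = {2,7,9}. Remove smallest leaf 2, emit neighbor 4.
Step 4: leaves = {7,9}. Remove smallest leaf 7, emit neighbor 8.
Step 5: leaves = {8,9}. Remove smallest leaf 8, emit neighbor 5.
Step 6: leaves = {5,9}. Remove smallest leaf 5, emit neighbor 1.
Step 7: leaves = {1,9}. Remove smallest leaf 1, emit neighbor 4.
Done: 2 vertices remain (4, 9). Sequence = [5 2 4 8 5 1 4]

Answer: 5 2 4 8 5 1 4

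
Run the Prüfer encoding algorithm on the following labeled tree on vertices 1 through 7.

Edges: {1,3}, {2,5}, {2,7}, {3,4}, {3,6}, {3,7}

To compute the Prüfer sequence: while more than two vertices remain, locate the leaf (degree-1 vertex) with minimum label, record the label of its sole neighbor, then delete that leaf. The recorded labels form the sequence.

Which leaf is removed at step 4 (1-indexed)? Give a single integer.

Step 1: current leaves = {1,4,5,6}. Remove leaf 1 (neighbor: 3).
Step 2: current leaves = {4,5,6}. Remove leaf 4 (neighbor: 3).
Step 3: current leaves = {5,6}. Remove leaf 5 (neighbor: 2).
Step 4: current leaves = {2,6}. Remove leaf 2 (neighbor: 7).

Answer: 2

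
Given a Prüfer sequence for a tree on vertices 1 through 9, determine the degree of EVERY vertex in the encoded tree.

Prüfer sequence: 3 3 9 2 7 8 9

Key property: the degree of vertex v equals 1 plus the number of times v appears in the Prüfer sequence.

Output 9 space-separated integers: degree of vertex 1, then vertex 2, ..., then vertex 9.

p_1 = 3: count[3] becomes 1
p_2 = 3: count[3] becomes 2
p_3 = 9: count[9] becomes 1
p_4 = 2: count[2] becomes 1
p_5 = 7: count[7] becomes 1
p_6 = 8: count[8] becomes 1
p_7 = 9: count[9] becomes 2
Degrees (1 + count): deg[1]=1+0=1, deg[2]=1+1=2, deg[3]=1+2=3, deg[4]=1+0=1, deg[5]=1+0=1, deg[6]=1+0=1, deg[7]=1+1=2, deg[8]=1+1=2, deg[9]=1+2=3

Answer: 1 2 3 1 1 1 2 2 3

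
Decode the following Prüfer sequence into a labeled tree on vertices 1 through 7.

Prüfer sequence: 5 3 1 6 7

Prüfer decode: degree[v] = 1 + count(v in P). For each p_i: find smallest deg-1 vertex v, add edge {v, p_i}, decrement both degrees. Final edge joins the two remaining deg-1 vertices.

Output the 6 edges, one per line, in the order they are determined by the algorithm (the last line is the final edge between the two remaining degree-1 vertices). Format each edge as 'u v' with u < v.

Answer: 2 5
3 4
1 3
1 6
5 7
6 7

Derivation:
Initial degrees: {1:2, 2:1, 3:2, 4:1, 5:2, 6:2, 7:2}
Step 1: smallest deg-1 vertex = 2, p_1 = 5. Add edge {2,5}. Now deg[2]=0, deg[5]=1.
Step 2: smallest deg-1 vertex = 4, p_2 = 3. Add edge {3,4}. Now deg[4]=0, deg[3]=1.
Step 3: smallest deg-1 vertex = 3, p_3 = 1. Add edge {1,3}. Now deg[3]=0, deg[1]=1.
Step 4: smallest deg-1 vertex = 1, p_4 = 6. Add edge {1,6}. Now deg[1]=0, deg[6]=1.
Step 5: smallest deg-1 vertex = 5, p_5 = 7. Add edge {5,7}. Now deg[5]=0, deg[7]=1.
Final: two remaining deg-1 vertices are 6, 7. Add edge {6,7}.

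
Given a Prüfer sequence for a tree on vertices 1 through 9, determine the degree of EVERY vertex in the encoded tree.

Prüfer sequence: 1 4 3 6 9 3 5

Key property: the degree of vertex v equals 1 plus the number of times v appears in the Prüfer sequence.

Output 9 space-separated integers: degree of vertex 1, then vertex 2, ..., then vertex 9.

Answer: 2 1 3 2 2 2 1 1 2

Derivation:
p_1 = 1: count[1] becomes 1
p_2 = 4: count[4] becomes 1
p_3 = 3: count[3] becomes 1
p_4 = 6: count[6] becomes 1
p_5 = 9: count[9] becomes 1
p_6 = 3: count[3] becomes 2
p_7 = 5: count[5] becomes 1
Degrees (1 + count): deg[1]=1+1=2, deg[2]=1+0=1, deg[3]=1+2=3, deg[4]=1+1=2, deg[5]=1+1=2, deg[6]=1+1=2, deg[7]=1+0=1, deg[8]=1+0=1, deg[9]=1+1=2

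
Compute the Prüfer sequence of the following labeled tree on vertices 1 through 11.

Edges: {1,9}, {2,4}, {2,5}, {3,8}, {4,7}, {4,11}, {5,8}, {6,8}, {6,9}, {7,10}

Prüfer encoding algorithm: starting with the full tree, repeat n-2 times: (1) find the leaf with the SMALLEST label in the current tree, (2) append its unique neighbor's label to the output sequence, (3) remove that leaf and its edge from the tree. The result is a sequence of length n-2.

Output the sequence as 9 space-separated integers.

Answer: 9 8 6 8 5 2 4 7 4

Derivation:
Step 1: leaves = {1,3,10,11}. Remove smallest leaf 1, emit neighbor 9.
Step 2: leaves = {3,9,10,11}. Remove smallest leaf 3, emit neighbor 8.
Step 3: leaves = {9,10,11}. Remove smallest leaf 9, emit neighbor 6.
Step 4: leaves = {6,10,11}. Remove smallest leaf 6, emit neighbor 8.
Step 5: leaves = {8,10,11}. Remove smallest leaf 8, emit neighbor 5.
Step 6: leaves = {5,10,11}. Remove smallest leaf 5, emit neighbor 2.
Step 7: leaves = {2,10,11}. Remove smallest leaf 2, emit neighbor 4.
Step 8: leaves = {10,11}. Remove smallest leaf 10, emit neighbor 7.
Step 9: leaves = {7,11}. Remove smallest leaf 7, emit neighbor 4.
Done: 2 vertices remain (4, 11). Sequence = [9 8 6 8 5 2 4 7 4]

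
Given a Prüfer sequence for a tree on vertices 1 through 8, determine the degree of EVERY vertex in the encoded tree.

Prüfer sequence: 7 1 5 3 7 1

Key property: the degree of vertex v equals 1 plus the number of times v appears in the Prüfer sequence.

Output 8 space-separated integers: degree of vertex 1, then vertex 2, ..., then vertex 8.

p_1 = 7: count[7] becomes 1
p_2 = 1: count[1] becomes 1
p_3 = 5: count[5] becomes 1
p_4 = 3: count[3] becomes 1
p_5 = 7: count[7] becomes 2
p_6 = 1: count[1] becomes 2
Degrees (1 + count): deg[1]=1+2=3, deg[2]=1+0=1, deg[3]=1+1=2, deg[4]=1+0=1, deg[5]=1+1=2, deg[6]=1+0=1, deg[7]=1+2=3, deg[8]=1+0=1

Answer: 3 1 2 1 2 1 3 1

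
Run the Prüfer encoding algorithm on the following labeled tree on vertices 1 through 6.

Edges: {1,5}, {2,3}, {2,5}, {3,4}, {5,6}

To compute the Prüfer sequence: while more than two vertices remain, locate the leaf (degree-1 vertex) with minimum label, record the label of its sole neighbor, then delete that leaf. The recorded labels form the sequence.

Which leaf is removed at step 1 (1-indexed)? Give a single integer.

Answer: 1

Derivation:
Step 1: current leaves = {1,4,6}. Remove leaf 1 (neighbor: 5).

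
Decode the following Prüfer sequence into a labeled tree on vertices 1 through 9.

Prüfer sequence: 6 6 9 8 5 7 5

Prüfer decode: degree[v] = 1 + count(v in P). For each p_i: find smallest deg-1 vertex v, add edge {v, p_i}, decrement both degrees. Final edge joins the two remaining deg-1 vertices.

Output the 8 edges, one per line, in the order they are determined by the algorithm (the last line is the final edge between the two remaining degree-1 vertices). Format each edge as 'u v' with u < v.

Answer: 1 6
2 6
3 9
4 8
5 6
7 8
5 7
5 9

Derivation:
Initial degrees: {1:1, 2:1, 3:1, 4:1, 5:3, 6:3, 7:2, 8:2, 9:2}
Step 1: smallest deg-1 vertex = 1, p_1 = 6. Add edge {1,6}. Now deg[1]=0, deg[6]=2.
Step 2: smallest deg-1 vertex = 2, p_2 = 6. Add edge {2,6}. Now deg[2]=0, deg[6]=1.
Step 3: smallest deg-1 vertex = 3, p_3 = 9. Add edge {3,9}. Now deg[3]=0, deg[9]=1.
Step 4: smallest deg-1 vertex = 4, p_4 = 8. Add edge {4,8}. Now deg[4]=0, deg[8]=1.
Step 5: smallest deg-1 vertex = 6, p_5 = 5. Add edge {5,6}. Now deg[6]=0, deg[5]=2.
Step 6: smallest deg-1 vertex = 8, p_6 = 7. Add edge {7,8}. Now deg[8]=0, deg[7]=1.
Step 7: smallest deg-1 vertex = 7, p_7 = 5. Add edge {5,7}. Now deg[7]=0, deg[5]=1.
Final: two remaining deg-1 vertices are 5, 9. Add edge {5,9}.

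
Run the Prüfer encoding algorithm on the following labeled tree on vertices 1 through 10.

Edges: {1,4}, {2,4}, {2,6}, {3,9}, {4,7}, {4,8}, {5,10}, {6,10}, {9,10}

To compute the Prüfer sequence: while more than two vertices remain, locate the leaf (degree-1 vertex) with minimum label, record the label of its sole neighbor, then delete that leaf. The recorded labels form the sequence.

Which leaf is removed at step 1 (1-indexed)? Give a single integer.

Answer: 1

Derivation:
Step 1: current leaves = {1,3,5,7,8}. Remove leaf 1 (neighbor: 4).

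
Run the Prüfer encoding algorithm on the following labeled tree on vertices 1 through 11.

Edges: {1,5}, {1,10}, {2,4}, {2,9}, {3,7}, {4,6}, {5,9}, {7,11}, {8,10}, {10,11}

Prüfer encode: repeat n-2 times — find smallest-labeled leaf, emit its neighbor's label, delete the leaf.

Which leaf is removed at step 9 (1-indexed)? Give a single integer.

Answer: 1

Derivation:
Step 1: current leaves = {3,6,8}. Remove leaf 3 (neighbor: 7).
Step 2: current leaves = {6,7,8}. Remove leaf 6 (neighbor: 4).
Step 3: current leaves = {4,7,8}. Remove leaf 4 (neighbor: 2).
Step 4: current leaves = {2,7,8}. Remove leaf 2 (neighbor: 9).
Step 5: current leaves = {7,8,9}. Remove leaf 7 (neighbor: 11).
Step 6: current leaves = {8,9,11}. Remove leaf 8 (neighbor: 10).
Step 7: current leaves = {9,11}. Remove leaf 9 (neighbor: 5).
Step 8: current leaves = {5,11}. Remove leaf 5 (neighbor: 1).
Step 9: current leaves = {1,11}. Remove leaf 1 (neighbor: 10).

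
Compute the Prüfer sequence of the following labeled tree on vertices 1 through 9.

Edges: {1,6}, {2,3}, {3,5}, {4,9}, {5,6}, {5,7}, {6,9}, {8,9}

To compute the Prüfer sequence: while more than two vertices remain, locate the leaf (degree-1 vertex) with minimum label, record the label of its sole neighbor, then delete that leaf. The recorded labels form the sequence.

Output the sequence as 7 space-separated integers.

Answer: 6 3 5 9 5 6 9

Derivation:
Step 1: leaves = {1,2,4,7,8}. Remove smallest leaf 1, emit neighbor 6.
Step 2: leaves = {2,4,7,8}. Remove smallest leaf 2, emit neighbor 3.
Step 3: leaves = {3,4,7,8}. Remove smallest leaf 3, emit neighbor 5.
Step 4: leaves = {4,7,8}. Remove smallest leaf 4, emit neighbor 9.
Step 5: leaves = {7,8}. Remove smallest leaf 7, emit neighbor 5.
Step 6: leaves = {5,8}. Remove smallest leaf 5, emit neighbor 6.
Step 7: leaves = {6,8}. Remove smallest leaf 6, emit neighbor 9.
Done: 2 vertices remain (8, 9). Sequence = [6 3 5 9 5 6 9]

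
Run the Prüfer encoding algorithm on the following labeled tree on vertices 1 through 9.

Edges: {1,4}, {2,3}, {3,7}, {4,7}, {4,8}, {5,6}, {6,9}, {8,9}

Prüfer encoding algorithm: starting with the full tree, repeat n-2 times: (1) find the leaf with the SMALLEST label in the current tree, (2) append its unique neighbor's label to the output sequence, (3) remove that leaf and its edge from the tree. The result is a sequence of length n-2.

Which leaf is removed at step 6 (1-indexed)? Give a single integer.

Answer: 7

Derivation:
Step 1: current leaves = {1,2,5}. Remove leaf 1 (neighbor: 4).
Step 2: current leaves = {2,5}. Remove leaf 2 (neighbor: 3).
Step 3: current leaves = {3,5}. Remove leaf 3 (neighbor: 7).
Step 4: current leaves = {5,7}. Remove leaf 5 (neighbor: 6).
Step 5: current leaves = {6,7}. Remove leaf 6 (neighbor: 9).
Step 6: current leaves = {7,9}. Remove leaf 7 (neighbor: 4).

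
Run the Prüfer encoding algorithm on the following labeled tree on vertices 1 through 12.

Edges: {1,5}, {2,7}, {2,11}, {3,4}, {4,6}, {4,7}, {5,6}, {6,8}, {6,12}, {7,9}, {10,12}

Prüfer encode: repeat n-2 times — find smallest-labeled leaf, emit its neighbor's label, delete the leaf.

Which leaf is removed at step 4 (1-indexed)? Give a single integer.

Answer: 8

Derivation:
Step 1: current leaves = {1,3,8,9,10,11}. Remove leaf 1 (neighbor: 5).
Step 2: current leaves = {3,5,8,9,10,11}. Remove leaf 3 (neighbor: 4).
Step 3: current leaves = {5,8,9,10,11}. Remove leaf 5 (neighbor: 6).
Step 4: current leaves = {8,9,10,11}. Remove leaf 8 (neighbor: 6).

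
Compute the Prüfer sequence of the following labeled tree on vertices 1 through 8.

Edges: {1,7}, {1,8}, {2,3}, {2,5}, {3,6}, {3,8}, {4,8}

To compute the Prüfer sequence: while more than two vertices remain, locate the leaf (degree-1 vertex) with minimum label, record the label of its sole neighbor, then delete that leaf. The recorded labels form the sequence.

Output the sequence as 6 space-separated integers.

Step 1: leaves = {4,5,6,7}. Remove smallest leaf 4, emit neighbor 8.
Step 2: leaves = {5,6,7}. Remove smallest leaf 5, emit neighbor 2.
Step 3: leaves = {2,6,7}. Remove smallest leaf 2, emit neighbor 3.
Step 4: leaves = {6,7}. Remove smallest leaf 6, emit neighbor 3.
Step 5: leaves = {3,7}. Remove smallest leaf 3, emit neighbor 8.
Step 6: leaves = {7,8}. Remove smallest leaf 7, emit neighbor 1.
Done: 2 vertices remain (1, 8). Sequence = [8 2 3 3 8 1]

Answer: 8 2 3 3 8 1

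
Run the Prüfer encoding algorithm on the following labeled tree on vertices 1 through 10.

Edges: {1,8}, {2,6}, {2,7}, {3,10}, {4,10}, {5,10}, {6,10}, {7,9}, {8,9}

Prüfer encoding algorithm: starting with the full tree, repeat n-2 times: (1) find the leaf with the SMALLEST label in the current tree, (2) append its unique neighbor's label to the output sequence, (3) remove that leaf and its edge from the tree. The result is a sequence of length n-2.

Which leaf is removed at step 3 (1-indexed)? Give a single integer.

Step 1: current leaves = {1,3,4,5}. Remove leaf 1 (neighbor: 8).
Step 2: current leaves = {3,4,5,8}. Remove leaf 3 (neighbor: 10).
Step 3: current leaves = {4,5,8}. Remove leaf 4 (neighbor: 10).

Answer: 4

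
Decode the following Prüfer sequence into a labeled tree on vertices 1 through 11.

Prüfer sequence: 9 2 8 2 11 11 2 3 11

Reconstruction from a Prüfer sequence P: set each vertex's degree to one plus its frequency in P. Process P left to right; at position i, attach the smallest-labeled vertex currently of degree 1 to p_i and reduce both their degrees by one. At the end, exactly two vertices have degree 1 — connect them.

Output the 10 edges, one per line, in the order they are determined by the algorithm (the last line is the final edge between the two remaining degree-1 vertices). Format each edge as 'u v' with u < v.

Answer: 1 9
2 4
5 8
2 6
7 11
8 11
2 9
2 3
3 11
10 11

Derivation:
Initial degrees: {1:1, 2:4, 3:2, 4:1, 5:1, 6:1, 7:1, 8:2, 9:2, 10:1, 11:4}
Step 1: smallest deg-1 vertex = 1, p_1 = 9. Add edge {1,9}. Now deg[1]=0, deg[9]=1.
Step 2: smallest deg-1 vertex = 4, p_2 = 2. Add edge {2,4}. Now deg[4]=0, deg[2]=3.
Step 3: smallest deg-1 vertex = 5, p_3 = 8. Add edge {5,8}. Now deg[5]=0, deg[8]=1.
Step 4: smallest deg-1 vertex = 6, p_4 = 2. Add edge {2,6}. Now deg[6]=0, deg[2]=2.
Step 5: smallest deg-1 vertex = 7, p_5 = 11. Add edge {7,11}. Now deg[7]=0, deg[11]=3.
Step 6: smallest deg-1 vertex = 8, p_6 = 11. Add edge {8,11}. Now deg[8]=0, deg[11]=2.
Step 7: smallest deg-1 vertex = 9, p_7 = 2. Add edge {2,9}. Now deg[9]=0, deg[2]=1.
Step 8: smallest deg-1 vertex = 2, p_8 = 3. Add edge {2,3}. Now deg[2]=0, deg[3]=1.
Step 9: smallest deg-1 vertex = 3, p_9 = 11. Add edge {3,11}. Now deg[3]=0, deg[11]=1.
Final: two remaining deg-1 vertices are 10, 11. Add edge {10,11}.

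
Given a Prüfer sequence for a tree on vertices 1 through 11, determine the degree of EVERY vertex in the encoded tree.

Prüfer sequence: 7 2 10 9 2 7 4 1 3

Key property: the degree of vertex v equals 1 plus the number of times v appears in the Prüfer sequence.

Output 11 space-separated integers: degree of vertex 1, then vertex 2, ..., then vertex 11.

Answer: 2 3 2 2 1 1 3 1 2 2 1

Derivation:
p_1 = 7: count[7] becomes 1
p_2 = 2: count[2] becomes 1
p_3 = 10: count[10] becomes 1
p_4 = 9: count[9] becomes 1
p_5 = 2: count[2] becomes 2
p_6 = 7: count[7] becomes 2
p_7 = 4: count[4] becomes 1
p_8 = 1: count[1] becomes 1
p_9 = 3: count[3] becomes 1
Degrees (1 + count): deg[1]=1+1=2, deg[2]=1+2=3, deg[3]=1+1=2, deg[4]=1+1=2, deg[5]=1+0=1, deg[6]=1+0=1, deg[7]=1+2=3, deg[8]=1+0=1, deg[9]=1+1=2, deg[10]=1+1=2, deg[11]=1+0=1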